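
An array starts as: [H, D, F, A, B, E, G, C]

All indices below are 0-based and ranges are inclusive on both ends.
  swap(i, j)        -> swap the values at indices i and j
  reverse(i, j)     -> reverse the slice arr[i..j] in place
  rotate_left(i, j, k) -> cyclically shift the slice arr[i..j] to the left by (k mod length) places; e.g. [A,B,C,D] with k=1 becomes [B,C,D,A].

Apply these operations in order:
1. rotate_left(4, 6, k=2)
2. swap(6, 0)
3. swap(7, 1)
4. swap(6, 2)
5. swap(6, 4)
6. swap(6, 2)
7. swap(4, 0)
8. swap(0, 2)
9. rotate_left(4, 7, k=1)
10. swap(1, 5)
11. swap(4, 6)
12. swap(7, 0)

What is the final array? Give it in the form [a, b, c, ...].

After 1 (rotate_left(4, 6, k=2)): [H, D, F, A, G, B, E, C]
After 2 (swap(6, 0)): [E, D, F, A, G, B, H, C]
After 3 (swap(7, 1)): [E, C, F, A, G, B, H, D]
After 4 (swap(6, 2)): [E, C, H, A, G, B, F, D]
After 5 (swap(6, 4)): [E, C, H, A, F, B, G, D]
After 6 (swap(6, 2)): [E, C, G, A, F, B, H, D]
After 7 (swap(4, 0)): [F, C, G, A, E, B, H, D]
After 8 (swap(0, 2)): [G, C, F, A, E, B, H, D]
After 9 (rotate_left(4, 7, k=1)): [G, C, F, A, B, H, D, E]
After 10 (swap(1, 5)): [G, H, F, A, B, C, D, E]
After 11 (swap(4, 6)): [G, H, F, A, D, C, B, E]
After 12 (swap(7, 0)): [E, H, F, A, D, C, B, G]

Answer: [E, H, F, A, D, C, B, G]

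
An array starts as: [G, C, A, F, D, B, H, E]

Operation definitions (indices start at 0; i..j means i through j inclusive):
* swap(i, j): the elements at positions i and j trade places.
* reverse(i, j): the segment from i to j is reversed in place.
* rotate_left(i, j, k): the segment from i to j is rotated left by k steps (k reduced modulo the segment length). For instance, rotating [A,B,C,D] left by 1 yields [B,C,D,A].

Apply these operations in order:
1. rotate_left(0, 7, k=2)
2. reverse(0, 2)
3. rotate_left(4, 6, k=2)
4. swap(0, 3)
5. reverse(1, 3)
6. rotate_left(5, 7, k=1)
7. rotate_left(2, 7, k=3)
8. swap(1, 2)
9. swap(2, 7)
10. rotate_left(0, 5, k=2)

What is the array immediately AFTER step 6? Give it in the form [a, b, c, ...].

After 1 (rotate_left(0, 7, k=2)): [A, F, D, B, H, E, G, C]
After 2 (reverse(0, 2)): [D, F, A, B, H, E, G, C]
After 3 (rotate_left(4, 6, k=2)): [D, F, A, B, G, H, E, C]
After 4 (swap(0, 3)): [B, F, A, D, G, H, E, C]
After 5 (reverse(1, 3)): [B, D, A, F, G, H, E, C]
After 6 (rotate_left(5, 7, k=1)): [B, D, A, F, G, E, C, H]

Answer: [B, D, A, F, G, E, C, H]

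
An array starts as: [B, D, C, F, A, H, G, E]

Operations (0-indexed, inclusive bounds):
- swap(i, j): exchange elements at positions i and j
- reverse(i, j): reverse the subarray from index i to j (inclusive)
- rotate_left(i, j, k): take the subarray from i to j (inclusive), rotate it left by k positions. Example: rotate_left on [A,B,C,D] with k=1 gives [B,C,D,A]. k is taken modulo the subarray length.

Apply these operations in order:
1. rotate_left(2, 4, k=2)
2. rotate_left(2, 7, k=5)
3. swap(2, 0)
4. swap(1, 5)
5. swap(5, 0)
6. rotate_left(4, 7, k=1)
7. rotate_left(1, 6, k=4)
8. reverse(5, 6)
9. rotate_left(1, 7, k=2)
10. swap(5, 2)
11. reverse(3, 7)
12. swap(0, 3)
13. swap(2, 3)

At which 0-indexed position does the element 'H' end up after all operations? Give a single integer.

Answer: 4

Derivation:
After 1 (rotate_left(2, 4, k=2)): [B, D, A, C, F, H, G, E]
After 2 (rotate_left(2, 7, k=5)): [B, D, E, A, C, F, H, G]
After 3 (swap(2, 0)): [E, D, B, A, C, F, H, G]
After 4 (swap(1, 5)): [E, F, B, A, C, D, H, G]
After 5 (swap(5, 0)): [D, F, B, A, C, E, H, G]
After 6 (rotate_left(4, 7, k=1)): [D, F, B, A, E, H, G, C]
After 7 (rotate_left(1, 6, k=4)): [D, H, G, F, B, A, E, C]
After 8 (reverse(5, 6)): [D, H, G, F, B, E, A, C]
After 9 (rotate_left(1, 7, k=2)): [D, F, B, E, A, C, H, G]
After 10 (swap(5, 2)): [D, F, C, E, A, B, H, G]
After 11 (reverse(3, 7)): [D, F, C, G, H, B, A, E]
After 12 (swap(0, 3)): [G, F, C, D, H, B, A, E]
After 13 (swap(2, 3)): [G, F, D, C, H, B, A, E]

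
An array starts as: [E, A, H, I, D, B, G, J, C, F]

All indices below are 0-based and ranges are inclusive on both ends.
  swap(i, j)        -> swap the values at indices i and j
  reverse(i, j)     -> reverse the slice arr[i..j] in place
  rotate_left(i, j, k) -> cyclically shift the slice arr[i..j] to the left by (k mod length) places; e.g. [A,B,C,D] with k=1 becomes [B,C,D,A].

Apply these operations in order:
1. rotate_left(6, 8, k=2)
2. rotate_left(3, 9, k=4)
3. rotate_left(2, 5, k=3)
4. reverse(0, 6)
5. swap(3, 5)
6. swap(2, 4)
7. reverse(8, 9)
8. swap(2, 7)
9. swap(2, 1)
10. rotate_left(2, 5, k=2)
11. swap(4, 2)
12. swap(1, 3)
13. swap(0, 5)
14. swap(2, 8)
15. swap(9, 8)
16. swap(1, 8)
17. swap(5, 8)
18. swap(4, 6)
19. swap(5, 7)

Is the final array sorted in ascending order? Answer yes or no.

Answer: yes

Derivation:
After 1 (rotate_left(6, 8, k=2)): [E, A, H, I, D, B, C, G, J, F]
After 2 (rotate_left(3, 9, k=4)): [E, A, H, G, J, F, I, D, B, C]
After 3 (rotate_left(2, 5, k=3)): [E, A, F, H, G, J, I, D, B, C]
After 4 (reverse(0, 6)): [I, J, G, H, F, A, E, D, B, C]
After 5 (swap(3, 5)): [I, J, G, A, F, H, E, D, B, C]
After 6 (swap(2, 4)): [I, J, F, A, G, H, E, D, B, C]
After 7 (reverse(8, 9)): [I, J, F, A, G, H, E, D, C, B]
After 8 (swap(2, 7)): [I, J, D, A, G, H, E, F, C, B]
After 9 (swap(2, 1)): [I, D, J, A, G, H, E, F, C, B]
After 10 (rotate_left(2, 5, k=2)): [I, D, G, H, J, A, E, F, C, B]
After 11 (swap(4, 2)): [I, D, J, H, G, A, E, F, C, B]
After 12 (swap(1, 3)): [I, H, J, D, G, A, E, F, C, B]
After 13 (swap(0, 5)): [A, H, J, D, G, I, E, F, C, B]
After 14 (swap(2, 8)): [A, H, C, D, G, I, E, F, J, B]
After 15 (swap(9, 8)): [A, H, C, D, G, I, E, F, B, J]
After 16 (swap(1, 8)): [A, B, C, D, G, I, E, F, H, J]
After 17 (swap(5, 8)): [A, B, C, D, G, H, E, F, I, J]
After 18 (swap(4, 6)): [A, B, C, D, E, H, G, F, I, J]
After 19 (swap(5, 7)): [A, B, C, D, E, F, G, H, I, J]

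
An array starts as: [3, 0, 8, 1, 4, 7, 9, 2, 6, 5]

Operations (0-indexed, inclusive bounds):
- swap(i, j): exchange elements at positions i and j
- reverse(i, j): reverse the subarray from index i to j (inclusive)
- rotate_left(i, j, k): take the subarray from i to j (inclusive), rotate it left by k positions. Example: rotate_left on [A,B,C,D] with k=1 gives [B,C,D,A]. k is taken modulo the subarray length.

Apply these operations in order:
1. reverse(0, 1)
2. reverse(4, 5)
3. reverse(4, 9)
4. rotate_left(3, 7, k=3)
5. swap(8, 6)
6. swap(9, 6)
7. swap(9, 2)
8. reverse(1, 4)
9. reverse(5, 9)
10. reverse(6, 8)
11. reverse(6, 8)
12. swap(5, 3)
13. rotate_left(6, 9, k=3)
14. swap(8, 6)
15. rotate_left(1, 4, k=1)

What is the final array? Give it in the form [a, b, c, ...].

After 1 (reverse(0, 1)): [0, 3, 8, 1, 4, 7, 9, 2, 6, 5]
After 2 (reverse(4, 5)): [0, 3, 8, 1, 7, 4, 9, 2, 6, 5]
After 3 (reverse(4, 9)): [0, 3, 8, 1, 5, 6, 2, 9, 4, 7]
After 4 (rotate_left(3, 7, k=3)): [0, 3, 8, 2, 9, 1, 5, 6, 4, 7]
After 5 (swap(8, 6)): [0, 3, 8, 2, 9, 1, 4, 6, 5, 7]
After 6 (swap(9, 6)): [0, 3, 8, 2, 9, 1, 7, 6, 5, 4]
After 7 (swap(9, 2)): [0, 3, 4, 2, 9, 1, 7, 6, 5, 8]
After 8 (reverse(1, 4)): [0, 9, 2, 4, 3, 1, 7, 6, 5, 8]
After 9 (reverse(5, 9)): [0, 9, 2, 4, 3, 8, 5, 6, 7, 1]
After 10 (reverse(6, 8)): [0, 9, 2, 4, 3, 8, 7, 6, 5, 1]
After 11 (reverse(6, 8)): [0, 9, 2, 4, 3, 8, 5, 6, 7, 1]
After 12 (swap(5, 3)): [0, 9, 2, 8, 3, 4, 5, 6, 7, 1]
After 13 (rotate_left(6, 9, k=3)): [0, 9, 2, 8, 3, 4, 1, 5, 6, 7]
After 14 (swap(8, 6)): [0, 9, 2, 8, 3, 4, 6, 5, 1, 7]
After 15 (rotate_left(1, 4, k=1)): [0, 2, 8, 3, 9, 4, 6, 5, 1, 7]

Answer: [0, 2, 8, 3, 9, 4, 6, 5, 1, 7]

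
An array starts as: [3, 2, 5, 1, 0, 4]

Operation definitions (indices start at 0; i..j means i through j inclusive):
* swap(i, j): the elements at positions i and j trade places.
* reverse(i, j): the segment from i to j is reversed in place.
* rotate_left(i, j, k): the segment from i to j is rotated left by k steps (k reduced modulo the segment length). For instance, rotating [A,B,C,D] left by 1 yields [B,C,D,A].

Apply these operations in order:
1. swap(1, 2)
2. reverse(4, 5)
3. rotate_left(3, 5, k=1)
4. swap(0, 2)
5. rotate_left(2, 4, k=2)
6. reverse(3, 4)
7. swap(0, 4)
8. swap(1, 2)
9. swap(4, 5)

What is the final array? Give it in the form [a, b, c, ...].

Answer: [3, 0, 5, 4, 1, 2]

Derivation:
After 1 (swap(1, 2)): [3, 5, 2, 1, 0, 4]
After 2 (reverse(4, 5)): [3, 5, 2, 1, 4, 0]
After 3 (rotate_left(3, 5, k=1)): [3, 5, 2, 4, 0, 1]
After 4 (swap(0, 2)): [2, 5, 3, 4, 0, 1]
After 5 (rotate_left(2, 4, k=2)): [2, 5, 0, 3, 4, 1]
After 6 (reverse(3, 4)): [2, 5, 0, 4, 3, 1]
After 7 (swap(0, 4)): [3, 5, 0, 4, 2, 1]
After 8 (swap(1, 2)): [3, 0, 5, 4, 2, 1]
After 9 (swap(4, 5)): [3, 0, 5, 4, 1, 2]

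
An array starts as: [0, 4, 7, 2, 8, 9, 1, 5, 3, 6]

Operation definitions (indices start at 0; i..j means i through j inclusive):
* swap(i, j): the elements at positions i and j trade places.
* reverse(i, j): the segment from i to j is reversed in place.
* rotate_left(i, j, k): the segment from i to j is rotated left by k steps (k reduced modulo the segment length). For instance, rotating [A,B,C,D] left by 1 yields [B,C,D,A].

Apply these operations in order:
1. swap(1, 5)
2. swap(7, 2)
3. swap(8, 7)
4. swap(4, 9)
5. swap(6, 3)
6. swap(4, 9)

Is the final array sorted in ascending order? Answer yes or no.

Answer: no

Derivation:
After 1 (swap(1, 5)): [0, 9, 7, 2, 8, 4, 1, 5, 3, 6]
After 2 (swap(7, 2)): [0, 9, 5, 2, 8, 4, 1, 7, 3, 6]
After 3 (swap(8, 7)): [0, 9, 5, 2, 8, 4, 1, 3, 7, 6]
After 4 (swap(4, 9)): [0, 9, 5, 2, 6, 4, 1, 3, 7, 8]
After 5 (swap(6, 3)): [0, 9, 5, 1, 6, 4, 2, 3, 7, 8]
After 6 (swap(4, 9)): [0, 9, 5, 1, 8, 4, 2, 3, 7, 6]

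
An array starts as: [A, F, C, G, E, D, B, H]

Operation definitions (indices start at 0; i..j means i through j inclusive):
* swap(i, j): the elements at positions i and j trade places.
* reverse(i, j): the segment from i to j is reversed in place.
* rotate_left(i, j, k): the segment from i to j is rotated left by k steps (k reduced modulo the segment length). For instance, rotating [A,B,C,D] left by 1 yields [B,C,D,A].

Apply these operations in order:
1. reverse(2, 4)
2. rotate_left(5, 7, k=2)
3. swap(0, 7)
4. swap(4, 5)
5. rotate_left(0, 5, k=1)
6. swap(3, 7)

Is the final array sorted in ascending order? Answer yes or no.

After 1 (reverse(2, 4)): [A, F, E, G, C, D, B, H]
After 2 (rotate_left(5, 7, k=2)): [A, F, E, G, C, H, D, B]
After 3 (swap(0, 7)): [B, F, E, G, C, H, D, A]
After 4 (swap(4, 5)): [B, F, E, G, H, C, D, A]
After 5 (rotate_left(0, 5, k=1)): [F, E, G, H, C, B, D, A]
After 6 (swap(3, 7)): [F, E, G, A, C, B, D, H]

Answer: no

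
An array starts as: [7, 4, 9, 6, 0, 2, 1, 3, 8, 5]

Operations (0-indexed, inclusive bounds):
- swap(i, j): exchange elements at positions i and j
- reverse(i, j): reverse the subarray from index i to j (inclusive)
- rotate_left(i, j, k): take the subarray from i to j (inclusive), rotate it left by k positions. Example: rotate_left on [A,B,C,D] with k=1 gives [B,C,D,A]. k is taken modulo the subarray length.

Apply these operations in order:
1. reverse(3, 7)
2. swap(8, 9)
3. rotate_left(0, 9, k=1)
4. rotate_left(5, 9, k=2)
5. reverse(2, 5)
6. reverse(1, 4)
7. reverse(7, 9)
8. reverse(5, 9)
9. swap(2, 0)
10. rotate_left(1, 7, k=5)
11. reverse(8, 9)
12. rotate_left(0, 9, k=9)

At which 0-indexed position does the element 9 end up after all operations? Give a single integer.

After 1 (reverse(3, 7)): [7, 4, 9, 3, 1, 2, 0, 6, 8, 5]
After 2 (swap(8, 9)): [7, 4, 9, 3, 1, 2, 0, 6, 5, 8]
After 3 (rotate_left(0, 9, k=1)): [4, 9, 3, 1, 2, 0, 6, 5, 8, 7]
After 4 (rotate_left(5, 9, k=2)): [4, 9, 3, 1, 2, 5, 8, 7, 0, 6]
After 5 (reverse(2, 5)): [4, 9, 5, 2, 1, 3, 8, 7, 0, 6]
After 6 (reverse(1, 4)): [4, 1, 2, 5, 9, 3, 8, 7, 0, 6]
After 7 (reverse(7, 9)): [4, 1, 2, 5, 9, 3, 8, 6, 0, 7]
After 8 (reverse(5, 9)): [4, 1, 2, 5, 9, 7, 0, 6, 8, 3]
After 9 (swap(2, 0)): [2, 1, 4, 5, 9, 7, 0, 6, 8, 3]
After 10 (rotate_left(1, 7, k=5)): [2, 0, 6, 1, 4, 5, 9, 7, 8, 3]
After 11 (reverse(8, 9)): [2, 0, 6, 1, 4, 5, 9, 7, 3, 8]
After 12 (rotate_left(0, 9, k=9)): [8, 2, 0, 6, 1, 4, 5, 9, 7, 3]

Answer: 7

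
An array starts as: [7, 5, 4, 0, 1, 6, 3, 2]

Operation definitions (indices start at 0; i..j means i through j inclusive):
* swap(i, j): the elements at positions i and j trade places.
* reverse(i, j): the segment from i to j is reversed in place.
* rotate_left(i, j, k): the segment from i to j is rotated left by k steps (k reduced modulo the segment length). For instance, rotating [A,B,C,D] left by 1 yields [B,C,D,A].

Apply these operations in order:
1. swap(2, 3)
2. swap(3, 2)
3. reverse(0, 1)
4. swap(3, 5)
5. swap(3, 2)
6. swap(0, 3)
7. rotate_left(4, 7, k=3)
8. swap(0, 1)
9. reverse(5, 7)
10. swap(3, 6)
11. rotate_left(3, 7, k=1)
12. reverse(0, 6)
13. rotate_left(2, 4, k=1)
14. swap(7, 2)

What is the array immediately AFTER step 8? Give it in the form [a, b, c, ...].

Answer: [7, 4, 6, 5, 2, 1, 0, 3]

Derivation:
After 1 (swap(2, 3)): [7, 5, 0, 4, 1, 6, 3, 2]
After 2 (swap(3, 2)): [7, 5, 4, 0, 1, 6, 3, 2]
After 3 (reverse(0, 1)): [5, 7, 4, 0, 1, 6, 3, 2]
After 4 (swap(3, 5)): [5, 7, 4, 6, 1, 0, 3, 2]
After 5 (swap(3, 2)): [5, 7, 6, 4, 1, 0, 3, 2]
After 6 (swap(0, 3)): [4, 7, 6, 5, 1, 0, 3, 2]
After 7 (rotate_left(4, 7, k=3)): [4, 7, 6, 5, 2, 1, 0, 3]
After 8 (swap(0, 1)): [7, 4, 6, 5, 2, 1, 0, 3]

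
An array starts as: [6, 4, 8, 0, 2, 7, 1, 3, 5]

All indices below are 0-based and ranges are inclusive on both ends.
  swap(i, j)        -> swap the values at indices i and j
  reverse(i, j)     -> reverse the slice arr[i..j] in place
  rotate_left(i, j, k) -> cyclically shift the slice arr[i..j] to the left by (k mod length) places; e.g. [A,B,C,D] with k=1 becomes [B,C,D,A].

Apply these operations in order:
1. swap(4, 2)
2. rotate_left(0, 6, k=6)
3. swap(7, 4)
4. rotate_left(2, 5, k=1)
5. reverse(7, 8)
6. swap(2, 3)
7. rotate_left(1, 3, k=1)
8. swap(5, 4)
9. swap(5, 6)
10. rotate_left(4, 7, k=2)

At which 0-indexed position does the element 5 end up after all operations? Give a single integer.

After 1 (swap(4, 2)): [6, 4, 2, 0, 8, 7, 1, 3, 5]
After 2 (rotate_left(0, 6, k=6)): [1, 6, 4, 2, 0, 8, 7, 3, 5]
After 3 (swap(7, 4)): [1, 6, 4, 2, 3, 8, 7, 0, 5]
After 4 (rotate_left(2, 5, k=1)): [1, 6, 2, 3, 8, 4, 7, 0, 5]
After 5 (reverse(7, 8)): [1, 6, 2, 3, 8, 4, 7, 5, 0]
After 6 (swap(2, 3)): [1, 6, 3, 2, 8, 4, 7, 5, 0]
After 7 (rotate_left(1, 3, k=1)): [1, 3, 2, 6, 8, 4, 7, 5, 0]
After 8 (swap(5, 4)): [1, 3, 2, 6, 4, 8, 7, 5, 0]
After 9 (swap(5, 6)): [1, 3, 2, 6, 4, 7, 8, 5, 0]
After 10 (rotate_left(4, 7, k=2)): [1, 3, 2, 6, 8, 5, 4, 7, 0]

Answer: 5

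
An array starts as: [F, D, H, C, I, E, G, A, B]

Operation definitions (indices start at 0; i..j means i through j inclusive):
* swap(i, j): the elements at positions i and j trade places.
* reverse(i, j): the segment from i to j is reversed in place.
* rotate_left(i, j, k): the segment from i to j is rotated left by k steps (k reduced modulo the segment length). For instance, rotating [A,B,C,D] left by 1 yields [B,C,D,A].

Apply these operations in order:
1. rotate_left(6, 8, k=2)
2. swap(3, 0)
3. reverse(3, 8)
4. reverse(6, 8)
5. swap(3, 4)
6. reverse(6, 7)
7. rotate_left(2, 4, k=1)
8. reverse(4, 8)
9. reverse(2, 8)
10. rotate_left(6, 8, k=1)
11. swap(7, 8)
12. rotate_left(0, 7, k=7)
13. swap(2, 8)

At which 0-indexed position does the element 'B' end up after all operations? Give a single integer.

After 1 (rotate_left(6, 8, k=2)): [F, D, H, C, I, E, B, G, A]
After 2 (swap(3, 0)): [C, D, H, F, I, E, B, G, A]
After 3 (reverse(3, 8)): [C, D, H, A, G, B, E, I, F]
After 4 (reverse(6, 8)): [C, D, H, A, G, B, F, I, E]
After 5 (swap(3, 4)): [C, D, H, G, A, B, F, I, E]
After 6 (reverse(6, 7)): [C, D, H, G, A, B, I, F, E]
After 7 (rotate_left(2, 4, k=1)): [C, D, G, A, H, B, I, F, E]
After 8 (reverse(4, 8)): [C, D, G, A, E, F, I, B, H]
After 9 (reverse(2, 8)): [C, D, H, B, I, F, E, A, G]
After 10 (rotate_left(6, 8, k=1)): [C, D, H, B, I, F, A, G, E]
After 11 (swap(7, 8)): [C, D, H, B, I, F, A, E, G]
After 12 (rotate_left(0, 7, k=7)): [E, C, D, H, B, I, F, A, G]
After 13 (swap(2, 8)): [E, C, G, H, B, I, F, A, D]

Answer: 4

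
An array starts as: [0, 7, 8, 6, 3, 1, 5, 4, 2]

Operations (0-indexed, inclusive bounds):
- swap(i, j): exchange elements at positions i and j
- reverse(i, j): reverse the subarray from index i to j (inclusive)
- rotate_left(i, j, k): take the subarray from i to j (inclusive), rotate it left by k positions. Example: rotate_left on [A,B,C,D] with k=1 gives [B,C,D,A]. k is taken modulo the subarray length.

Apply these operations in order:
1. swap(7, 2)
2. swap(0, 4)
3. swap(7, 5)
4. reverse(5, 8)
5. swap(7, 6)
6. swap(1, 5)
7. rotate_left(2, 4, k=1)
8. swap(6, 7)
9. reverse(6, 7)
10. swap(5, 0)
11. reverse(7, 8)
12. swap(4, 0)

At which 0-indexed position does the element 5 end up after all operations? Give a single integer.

After 1 (swap(7, 2)): [0, 7, 4, 6, 3, 1, 5, 8, 2]
After 2 (swap(0, 4)): [3, 7, 4, 6, 0, 1, 5, 8, 2]
After 3 (swap(7, 5)): [3, 7, 4, 6, 0, 8, 5, 1, 2]
After 4 (reverse(5, 8)): [3, 7, 4, 6, 0, 2, 1, 5, 8]
After 5 (swap(7, 6)): [3, 7, 4, 6, 0, 2, 5, 1, 8]
After 6 (swap(1, 5)): [3, 2, 4, 6, 0, 7, 5, 1, 8]
After 7 (rotate_left(2, 4, k=1)): [3, 2, 6, 0, 4, 7, 5, 1, 8]
After 8 (swap(6, 7)): [3, 2, 6, 0, 4, 7, 1, 5, 8]
After 9 (reverse(6, 7)): [3, 2, 6, 0, 4, 7, 5, 1, 8]
After 10 (swap(5, 0)): [7, 2, 6, 0, 4, 3, 5, 1, 8]
After 11 (reverse(7, 8)): [7, 2, 6, 0, 4, 3, 5, 8, 1]
After 12 (swap(4, 0)): [4, 2, 6, 0, 7, 3, 5, 8, 1]

Answer: 6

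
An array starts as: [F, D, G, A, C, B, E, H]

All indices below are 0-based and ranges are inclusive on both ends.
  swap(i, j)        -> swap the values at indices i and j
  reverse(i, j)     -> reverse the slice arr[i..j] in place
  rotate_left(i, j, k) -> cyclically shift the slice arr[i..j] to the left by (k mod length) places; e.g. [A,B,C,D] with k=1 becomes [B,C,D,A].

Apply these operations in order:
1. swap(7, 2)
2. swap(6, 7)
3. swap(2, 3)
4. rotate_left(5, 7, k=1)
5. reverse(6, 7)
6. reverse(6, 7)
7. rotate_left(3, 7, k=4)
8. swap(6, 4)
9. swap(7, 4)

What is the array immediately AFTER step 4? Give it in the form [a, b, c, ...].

After 1 (swap(7, 2)): [F, D, H, A, C, B, E, G]
After 2 (swap(6, 7)): [F, D, H, A, C, B, G, E]
After 3 (swap(2, 3)): [F, D, A, H, C, B, G, E]
After 4 (rotate_left(5, 7, k=1)): [F, D, A, H, C, G, E, B]

Answer: [F, D, A, H, C, G, E, B]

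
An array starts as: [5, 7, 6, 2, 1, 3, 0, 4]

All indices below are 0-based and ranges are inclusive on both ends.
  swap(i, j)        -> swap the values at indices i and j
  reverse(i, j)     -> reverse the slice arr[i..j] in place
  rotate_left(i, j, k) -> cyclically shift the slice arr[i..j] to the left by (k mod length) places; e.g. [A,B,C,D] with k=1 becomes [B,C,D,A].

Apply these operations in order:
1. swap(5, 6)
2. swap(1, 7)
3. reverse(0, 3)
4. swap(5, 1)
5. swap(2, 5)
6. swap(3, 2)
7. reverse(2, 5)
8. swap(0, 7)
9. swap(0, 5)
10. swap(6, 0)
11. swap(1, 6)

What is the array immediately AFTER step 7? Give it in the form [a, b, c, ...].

After 1 (swap(5, 6)): [5, 7, 6, 2, 1, 0, 3, 4]
After 2 (swap(1, 7)): [5, 4, 6, 2, 1, 0, 3, 7]
After 3 (reverse(0, 3)): [2, 6, 4, 5, 1, 0, 3, 7]
After 4 (swap(5, 1)): [2, 0, 4, 5, 1, 6, 3, 7]
After 5 (swap(2, 5)): [2, 0, 6, 5, 1, 4, 3, 7]
After 6 (swap(3, 2)): [2, 0, 5, 6, 1, 4, 3, 7]
After 7 (reverse(2, 5)): [2, 0, 4, 1, 6, 5, 3, 7]

Answer: [2, 0, 4, 1, 6, 5, 3, 7]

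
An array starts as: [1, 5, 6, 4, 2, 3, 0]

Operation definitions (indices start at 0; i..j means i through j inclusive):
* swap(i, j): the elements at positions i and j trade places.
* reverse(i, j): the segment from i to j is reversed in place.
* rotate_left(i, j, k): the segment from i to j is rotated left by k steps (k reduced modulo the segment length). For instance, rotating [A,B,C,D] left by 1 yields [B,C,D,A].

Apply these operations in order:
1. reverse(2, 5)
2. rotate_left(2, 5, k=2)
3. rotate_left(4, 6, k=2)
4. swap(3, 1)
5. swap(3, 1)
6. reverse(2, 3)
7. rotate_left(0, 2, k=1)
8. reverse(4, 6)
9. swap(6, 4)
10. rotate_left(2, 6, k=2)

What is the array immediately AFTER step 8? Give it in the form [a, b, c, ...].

After 1 (reverse(2, 5)): [1, 5, 3, 2, 4, 6, 0]
After 2 (rotate_left(2, 5, k=2)): [1, 5, 4, 6, 3, 2, 0]
After 3 (rotate_left(4, 6, k=2)): [1, 5, 4, 6, 0, 3, 2]
After 4 (swap(3, 1)): [1, 6, 4, 5, 0, 3, 2]
After 5 (swap(3, 1)): [1, 5, 4, 6, 0, 3, 2]
After 6 (reverse(2, 3)): [1, 5, 6, 4, 0, 3, 2]
After 7 (rotate_left(0, 2, k=1)): [5, 6, 1, 4, 0, 3, 2]
After 8 (reverse(4, 6)): [5, 6, 1, 4, 2, 3, 0]

Answer: [5, 6, 1, 4, 2, 3, 0]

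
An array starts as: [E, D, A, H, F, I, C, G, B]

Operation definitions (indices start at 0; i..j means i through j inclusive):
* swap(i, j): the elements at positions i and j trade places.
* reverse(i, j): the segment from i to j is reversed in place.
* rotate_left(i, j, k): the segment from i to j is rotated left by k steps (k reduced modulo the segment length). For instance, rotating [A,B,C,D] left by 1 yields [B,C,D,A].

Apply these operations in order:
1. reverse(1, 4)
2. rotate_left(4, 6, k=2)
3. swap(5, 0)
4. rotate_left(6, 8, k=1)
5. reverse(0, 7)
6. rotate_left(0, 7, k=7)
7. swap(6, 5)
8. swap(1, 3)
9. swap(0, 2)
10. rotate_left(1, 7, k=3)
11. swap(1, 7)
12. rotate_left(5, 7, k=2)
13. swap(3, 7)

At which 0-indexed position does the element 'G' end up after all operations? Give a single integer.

Answer: 0

Derivation:
After 1 (reverse(1, 4)): [E, F, H, A, D, I, C, G, B]
After 2 (rotate_left(4, 6, k=2)): [E, F, H, A, C, D, I, G, B]
After 3 (swap(5, 0)): [D, F, H, A, C, E, I, G, B]
After 4 (rotate_left(6, 8, k=1)): [D, F, H, A, C, E, G, B, I]
After 5 (reverse(0, 7)): [B, G, E, C, A, H, F, D, I]
After 6 (rotate_left(0, 7, k=7)): [D, B, G, E, C, A, H, F, I]
After 7 (swap(6, 5)): [D, B, G, E, C, H, A, F, I]
After 8 (swap(1, 3)): [D, E, G, B, C, H, A, F, I]
After 9 (swap(0, 2)): [G, E, D, B, C, H, A, F, I]
After 10 (rotate_left(1, 7, k=3)): [G, C, H, A, F, E, D, B, I]
After 11 (swap(1, 7)): [G, B, H, A, F, E, D, C, I]
After 12 (rotate_left(5, 7, k=2)): [G, B, H, A, F, C, E, D, I]
After 13 (swap(3, 7)): [G, B, H, D, F, C, E, A, I]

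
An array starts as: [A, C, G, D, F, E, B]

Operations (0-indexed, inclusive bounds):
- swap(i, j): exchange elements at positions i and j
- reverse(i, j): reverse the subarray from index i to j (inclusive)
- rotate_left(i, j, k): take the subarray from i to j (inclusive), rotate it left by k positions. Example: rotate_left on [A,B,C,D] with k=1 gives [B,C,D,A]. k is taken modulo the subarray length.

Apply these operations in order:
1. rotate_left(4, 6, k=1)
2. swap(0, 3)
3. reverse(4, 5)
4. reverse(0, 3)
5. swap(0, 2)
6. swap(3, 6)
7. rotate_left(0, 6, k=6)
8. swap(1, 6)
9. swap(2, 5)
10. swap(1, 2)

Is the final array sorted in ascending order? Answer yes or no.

Answer: no

Derivation:
After 1 (rotate_left(4, 6, k=1)): [A, C, G, D, E, B, F]
After 2 (swap(0, 3)): [D, C, G, A, E, B, F]
After 3 (reverse(4, 5)): [D, C, G, A, B, E, F]
After 4 (reverse(0, 3)): [A, G, C, D, B, E, F]
After 5 (swap(0, 2)): [C, G, A, D, B, E, F]
After 6 (swap(3, 6)): [C, G, A, F, B, E, D]
After 7 (rotate_left(0, 6, k=6)): [D, C, G, A, F, B, E]
After 8 (swap(1, 6)): [D, E, G, A, F, B, C]
After 9 (swap(2, 5)): [D, E, B, A, F, G, C]
After 10 (swap(1, 2)): [D, B, E, A, F, G, C]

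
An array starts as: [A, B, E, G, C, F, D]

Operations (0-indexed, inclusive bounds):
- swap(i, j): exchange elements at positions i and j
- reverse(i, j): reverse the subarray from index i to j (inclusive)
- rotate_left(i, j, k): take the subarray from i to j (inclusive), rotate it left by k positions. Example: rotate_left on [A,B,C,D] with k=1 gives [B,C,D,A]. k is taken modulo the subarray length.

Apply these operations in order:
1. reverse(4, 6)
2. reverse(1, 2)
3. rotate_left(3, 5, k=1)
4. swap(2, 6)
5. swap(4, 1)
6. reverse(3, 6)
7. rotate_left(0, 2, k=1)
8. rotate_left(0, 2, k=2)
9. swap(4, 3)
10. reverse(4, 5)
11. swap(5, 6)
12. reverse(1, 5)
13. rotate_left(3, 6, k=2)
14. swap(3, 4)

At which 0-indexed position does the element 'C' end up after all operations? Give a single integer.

Answer: 6

Derivation:
After 1 (reverse(4, 6)): [A, B, E, G, D, F, C]
After 2 (reverse(1, 2)): [A, E, B, G, D, F, C]
After 3 (rotate_left(3, 5, k=1)): [A, E, B, D, F, G, C]
After 4 (swap(2, 6)): [A, E, C, D, F, G, B]
After 5 (swap(4, 1)): [A, F, C, D, E, G, B]
After 6 (reverse(3, 6)): [A, F, C, B, G, E, D]
After 7 (rotate_left(0, 2, k=1)): [F, C, A, B, G, E, D]
After 8 (rotate_left(0, 2, k=2)): [A, F, C, B, G, E, D]
After 9 (swap(4, 3)): [A, F, C, G, B, E, D]
After 10 (reverse(4, 5)): [A, F, C, G, E, B, D]
After 11 (swap(5, 6)): [A, F, C, G, E, D, B]
After 12 (reverse(1, 5)): [A, D, E, G, C, F, B]
After 13 (rotate_left(3, 6, k=2)): [A, D, E, F, B, G, C]
After 14 (swap(3, 4)): [A, D, E, B, F, G, C]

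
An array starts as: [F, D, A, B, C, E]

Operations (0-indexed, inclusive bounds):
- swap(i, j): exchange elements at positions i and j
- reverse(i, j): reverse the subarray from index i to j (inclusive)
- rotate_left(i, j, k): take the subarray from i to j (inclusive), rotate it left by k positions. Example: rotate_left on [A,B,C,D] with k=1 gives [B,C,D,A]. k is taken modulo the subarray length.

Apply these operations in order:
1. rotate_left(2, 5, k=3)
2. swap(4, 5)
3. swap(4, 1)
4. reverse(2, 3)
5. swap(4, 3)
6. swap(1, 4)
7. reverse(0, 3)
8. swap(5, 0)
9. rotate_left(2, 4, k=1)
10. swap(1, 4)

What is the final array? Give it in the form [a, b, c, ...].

Answer: [B, E, F, C, A, D]

Derivation:
After 1 (rotate_left(2, 5, k=3)): [F, D, E, A, B, C]
After 2 (swap(4, 5)): [F, D, E, A, C, B]
After 3 (swap(4, 1)): [F, C, E, A, D, B]
After 4 (reverse(2, 3)): [F, C, A, E, D, B]
After 5 (swap(4, 3)): [F, C, A, D, E, B]
After 6 (swap(1, 4)): [F, E, A, D, C, B]
After 7 (reverse(0, 3)): [D, A, E, F, C, B]
After 8 (swap(5, 0)): [B, A, E, F, C, D]
After 9 (rotate_left(2, 4, k=1)): [B, A, F, C, E, D]
After 10 (swap(1, 4)): [B, E, F, C, A, D]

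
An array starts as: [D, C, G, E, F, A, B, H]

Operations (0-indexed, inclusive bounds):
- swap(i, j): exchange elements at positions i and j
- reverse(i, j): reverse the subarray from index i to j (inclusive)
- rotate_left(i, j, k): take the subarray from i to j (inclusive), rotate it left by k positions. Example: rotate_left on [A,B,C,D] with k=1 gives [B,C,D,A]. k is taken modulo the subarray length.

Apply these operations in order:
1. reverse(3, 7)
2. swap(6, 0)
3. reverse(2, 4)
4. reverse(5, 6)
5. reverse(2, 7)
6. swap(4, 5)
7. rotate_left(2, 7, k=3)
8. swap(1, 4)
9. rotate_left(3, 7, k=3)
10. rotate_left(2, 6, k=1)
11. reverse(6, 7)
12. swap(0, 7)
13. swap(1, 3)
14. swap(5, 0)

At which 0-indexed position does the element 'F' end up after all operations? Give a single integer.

After 1 (reverse(3, 7)): [D, C, G, H, B, A, F, E]
After 2 (swap(6, 0)): [F, C, G, H, B, A, D, E]
After 3 (reverse(2, 4)): [F, C, B, H, G, A, D, E]
After 4 (reverse(5, 6)): [F, C, B, H, G, D, A, E]
After 5 (reverse(2, 7)): [F, C, E, A, D, G, H, B]
After 6 (swap(4, 5)): [F, C, E, A, G, D, H, B]
After 7 (rotate_left(2, 7, k=3)): [F, C, D, H, B, E, A, G]
After 8 (swap(1, 4)): [F, B, D, H, C, E, A, G]
After 9 (rotate_left(3, 7, k=3)): [F, B, D, A, G, H, C, E]
After 10 (rotate_left(2, 6, k=1)): [F, B, A, G, H, C, D, E]
After 11 (reverse(6, 7)): [F, B, A, G, H, C, E, D]
After 12 (swap(0, 7)): [D, B, A, G, H, C, E, F]
After 13 (swap(1, 3)): [D, G, A, B, H, C, E, F]
After 14 (swap(5, 0)): [C, G, A, B, H, D, E, F]

Answer: 7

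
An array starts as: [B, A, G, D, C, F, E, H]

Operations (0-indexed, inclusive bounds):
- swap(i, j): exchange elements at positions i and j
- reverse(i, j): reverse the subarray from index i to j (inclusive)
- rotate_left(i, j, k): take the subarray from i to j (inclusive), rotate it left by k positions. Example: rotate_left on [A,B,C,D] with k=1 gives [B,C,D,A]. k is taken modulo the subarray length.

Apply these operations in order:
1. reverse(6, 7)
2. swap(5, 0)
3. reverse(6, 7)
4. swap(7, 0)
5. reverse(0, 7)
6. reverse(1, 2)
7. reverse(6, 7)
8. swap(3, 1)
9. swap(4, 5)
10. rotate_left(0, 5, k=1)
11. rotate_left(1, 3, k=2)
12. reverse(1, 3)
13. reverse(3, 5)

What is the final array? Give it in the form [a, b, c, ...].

Answer: [C, B, E, F, D, G, H, A]

Derivation:
After 1 (reverse(6, 7)): [B, A, G, D, C, F, H, E]
After 2 (swap(5, 0)): [F, A, G, D, C, B, H, E]
After 3 (reverse(6, 7)): [F, A, G, D, C, B, E, H]
After 4 (swap(7, 0)): [H, A, G, D, C, B, E, F]
After 5 (reverse(0, 7)): [F, E, B, C, D, G, A, H]
After 6 (reverse(1, 2)): [F, B, E, C, D, G, A, H]
After 7 (reverse(6, 7)): [F, B, E, C, D, G, H, A]
After 8 (swap(3, 1)): [F, C, E, B, D, G, H, A]
After 9 (swap(4, 5)): [F, C, E, B, G, D, H, A]
After 10 (rotate_left(0, 5, k=1)): [C, E, B, G, D, F, H, A]
After 11 (rotate_left(1, 3, k=2)): [C, G, E, B, D, F, H, A]
After 12 (reverse(1, 3)): [C, B, E, G, D, F, H, A]
After 13 (reverse(3, 5)): [C, B, E, F, D, G, H, A]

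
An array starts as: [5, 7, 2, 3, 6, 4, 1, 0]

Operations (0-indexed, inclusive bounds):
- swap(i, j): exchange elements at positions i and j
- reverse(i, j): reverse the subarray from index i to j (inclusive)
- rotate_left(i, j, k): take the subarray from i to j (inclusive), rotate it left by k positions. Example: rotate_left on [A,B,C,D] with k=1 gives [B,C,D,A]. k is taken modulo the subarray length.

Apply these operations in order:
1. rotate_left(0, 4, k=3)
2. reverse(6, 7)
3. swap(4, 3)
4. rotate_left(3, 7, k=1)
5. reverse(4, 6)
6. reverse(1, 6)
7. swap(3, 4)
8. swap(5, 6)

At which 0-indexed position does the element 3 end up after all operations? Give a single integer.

Answer: 0

Derivation:
After 1 (rotate_left(0, 4, k=3)): [3, 6, 5, 7, 2, 4, 1, 0]
After 2 (reverse(6, 7)): [3, 6, 5, 7, 2, 4, 0, 1]
After 3 (swap(4, 3)): [3, 6, 5, 2, 7, 4, 0, 1]
After 4 (rotate_left(3, 7, k=1)): [3, 6, 5, 7, 4, 0, 1, 2]
After 5 (reverse(4, 6)): [3, 6, 5, 7, 1, 0, 4, 2]
After 6 (reverse(1, 6)): [3, 4, 0, 1, 7, 5, 6, 2]
After 7 (swap(3, 4)): [3, 4, 0, 7, 1, 5, 6, 2]
After 8 (swap(5, 6)): [3, 4, 0, 7, 1, 6, 5, 2]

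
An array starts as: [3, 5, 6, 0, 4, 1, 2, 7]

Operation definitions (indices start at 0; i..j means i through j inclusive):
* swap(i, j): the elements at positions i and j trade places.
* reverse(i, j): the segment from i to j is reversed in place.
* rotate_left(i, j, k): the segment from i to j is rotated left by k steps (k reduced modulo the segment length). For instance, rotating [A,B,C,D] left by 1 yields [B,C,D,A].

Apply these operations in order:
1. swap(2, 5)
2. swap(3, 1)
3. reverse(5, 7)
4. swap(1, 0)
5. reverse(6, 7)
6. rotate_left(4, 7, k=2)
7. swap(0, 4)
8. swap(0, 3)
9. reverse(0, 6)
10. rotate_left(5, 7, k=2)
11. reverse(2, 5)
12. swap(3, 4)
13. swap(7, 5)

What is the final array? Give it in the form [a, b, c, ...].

Answer: [4, 2, 7, 6, 1, 5, 3, 0]

Derivation:
After 1 (swap(2, 5)): [3, 5, 1, 0, 4, 6, 2, 7]
After 2 (swap(3, 1)): [3, 0, 1, 5, 4, 6, 2, 7]
After 3 (reverse(5, 7)): [3, 0, 1, 5, 4, 7, 2, 6]
After 4 (swap(1, 0)): [0, 3, 1, 5, 4, 7, 2, 6]
After 5 (reverse(6, 7)): [0, 3, 1, 5, 4, 7, 6, 2]
After 6 (rotate_left(4, 7, k=2)): [0, 3, 1, 5, 6, 2, 4, 7]
After 7 (swap(0, 4)): [6, 3, 1, 5, 0, 2, 4, 7]
After 8 (swap(0, 3)): [5, 3, 1, 6, 0, 2, 4, 7]
After 9 (reverse(0, 6)): [4, 2, 0, 6, 1, 3, 5, 7]
After 10 (rotate_left(5, 7, k=2)): [4, 2, 0, 6, 1, 7, 3, 5]
After 11 (reverse(2, 5)): [4, 2, 7, 1, 6, 0, 3, 5]
After 12 (swap(3, 4)): [4, 2, 7, 6, 1, 0, 3, 5]
After 13 (swap(7, 5)): [4, 2, 7, 6, 1, 5, 3, 0]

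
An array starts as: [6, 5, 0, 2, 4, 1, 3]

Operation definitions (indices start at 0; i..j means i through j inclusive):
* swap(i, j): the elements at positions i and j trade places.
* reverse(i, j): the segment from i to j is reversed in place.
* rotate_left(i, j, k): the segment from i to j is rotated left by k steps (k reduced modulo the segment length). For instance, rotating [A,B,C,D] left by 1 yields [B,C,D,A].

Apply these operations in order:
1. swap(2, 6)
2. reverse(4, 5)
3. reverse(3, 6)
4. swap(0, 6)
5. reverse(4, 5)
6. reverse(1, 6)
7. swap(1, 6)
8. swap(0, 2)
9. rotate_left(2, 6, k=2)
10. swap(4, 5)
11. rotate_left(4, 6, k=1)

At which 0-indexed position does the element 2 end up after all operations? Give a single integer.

Answer: 6

Derivation:
After 1 (swap(2, 6)): [6, 5, 3, 2, 4, 1, 0]
After 2 (reverse(4, 5)): [6, 5, 3, 2, 1, 4, 0]
After 3 (reverse(3, 6)): [6, 5, 3, 0, 4, 1, 2]
After 4 (swap(0, 6)): [2, 5, 3, 0, 4, 1, 6]
After 5 (reverse(4, 5)): [2, 5, 3, 0, 1, 4, 6]
After 6 (reverse(1, 6)): [2, 6, 4, 1, 0, 3, 5]
After 7 (swap(1, 6)): [2, 5, 4, 1, 0, 3, 6]
After 8 (swap(0, 2)): [4, 5, 2, 1, 0, 3, 6]
After 9 (rotate_left(2, 6, k=2)): [4, 5, 0, 3, 6, 2, 1]
After 10 (swap(4, 5)): [4, 5, 0, 3, 2, 6, 1]
After 11 (rotate_left(4, 6, k=1)): [4, 5, 0, 3, 6, 1, 2]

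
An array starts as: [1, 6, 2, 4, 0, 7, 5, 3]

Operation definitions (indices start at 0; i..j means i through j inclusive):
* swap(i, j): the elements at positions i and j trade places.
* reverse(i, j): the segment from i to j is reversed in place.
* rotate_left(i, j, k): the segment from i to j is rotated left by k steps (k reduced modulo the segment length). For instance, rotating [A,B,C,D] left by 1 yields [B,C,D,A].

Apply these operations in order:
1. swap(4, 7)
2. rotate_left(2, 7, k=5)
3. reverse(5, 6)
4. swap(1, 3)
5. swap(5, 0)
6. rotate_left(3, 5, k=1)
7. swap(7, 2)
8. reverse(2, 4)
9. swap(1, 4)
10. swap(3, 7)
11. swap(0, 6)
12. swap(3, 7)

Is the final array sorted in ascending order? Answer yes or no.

Answer: no

Derivation:
After 1 (swap(4, 7)): [1, 6, 2, 4, 3, 7, 5, 0]
After 2 (rotate_left(2, 7, k=5)): [1, 6, 0, 2, 4, 3, 7, 5]
After 3 (reverse(5, 6)): [1, 6, 0, 2, 4, 7, 3, 5]
After 4 (swap(1, 3)): [1, 2, 0, 6, 4, 7, 3, 5]
After 5 (swap(5, 0)): [7, 2, 0, 6, 4, 1, 3, 5]
After 6 (rotate_left(3, 5, k=1)): [7, 2, 0, 4, 1, 6, 3, 5]
After 7 (swap(7, 2)): [7, 2, 5, 4, 1, 6, 3, 0]
After 8 (reverse(2, 4)): [7, 2, 1, 4, 5, 6, 3, 0]
After 9 (swap(1, 4)): [7, 5, 1, 4, 2, 6, 3, 0]
After 10 (swap(3, 7)): [7, 5, 1, 0, 2, 6, 3, 4]
After 11 (swap(0, 6)): [3, 5, 1, 0, 2, 6, 7, 4]
After 12 (swap(3, 7)): [3, 5, 1, 4, 2, 6, 7, 0]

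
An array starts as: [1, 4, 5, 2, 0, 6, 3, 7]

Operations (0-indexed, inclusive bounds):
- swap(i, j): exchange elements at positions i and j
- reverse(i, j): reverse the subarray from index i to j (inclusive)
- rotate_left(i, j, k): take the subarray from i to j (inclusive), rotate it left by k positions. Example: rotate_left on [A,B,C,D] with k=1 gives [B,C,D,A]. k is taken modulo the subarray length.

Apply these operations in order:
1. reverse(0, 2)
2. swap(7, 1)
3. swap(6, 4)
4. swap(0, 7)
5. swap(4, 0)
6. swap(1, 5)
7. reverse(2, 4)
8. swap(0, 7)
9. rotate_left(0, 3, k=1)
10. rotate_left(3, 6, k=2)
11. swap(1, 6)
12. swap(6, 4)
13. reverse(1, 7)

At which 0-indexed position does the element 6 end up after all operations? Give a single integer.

After 1 (reverse(0, 2)): [5, 4, 1, 2, 0, 6, 3, 7]
After 2 (swap(7, 1)): [5, 7, 1, 2, 0, 6, 3, 4]
After 3 (swap(6, 4)): [5, 7, 1, 2, 3, 6, 0, 4]
After 4 (swap(0, 7)): [4, 7, 1, 2, 3, 6, 0, 5]
After 5 (swap(4, 0)): [3, 7, 1, 2, 4, 6, 0, 5]
After 6 (swap(1, 5)): [3, 6, 1, 2, 4, 7, 0, 5]
After 7 (reverse(2, 4)): [3, 6, 4, 2, 1, 7, 0, 5]
After 8 (swap(0, 7)): [5, 6, 4, 2, 1, 7, 0, 3]
After 9 (rotate_left(0, 3, k=1)): [6, 4, 2, 5, 1, 7, 0, 3]
After 10 (rotate_left(3, 6, k=2)): [6, 4, 2, 7, 0, 5, 1, 3]
After 11 (swap(1, 6)): [6, 1, 2, 7, 0, 5, 4, 3]
After 12 (swap(6, 4)): [6, 1, 2, 7, 4, 5, 0, 3]
After 13 (reverse(1, 7)): [6, 3, 0, 5, 4, 7, 2, 1]

Answer: 0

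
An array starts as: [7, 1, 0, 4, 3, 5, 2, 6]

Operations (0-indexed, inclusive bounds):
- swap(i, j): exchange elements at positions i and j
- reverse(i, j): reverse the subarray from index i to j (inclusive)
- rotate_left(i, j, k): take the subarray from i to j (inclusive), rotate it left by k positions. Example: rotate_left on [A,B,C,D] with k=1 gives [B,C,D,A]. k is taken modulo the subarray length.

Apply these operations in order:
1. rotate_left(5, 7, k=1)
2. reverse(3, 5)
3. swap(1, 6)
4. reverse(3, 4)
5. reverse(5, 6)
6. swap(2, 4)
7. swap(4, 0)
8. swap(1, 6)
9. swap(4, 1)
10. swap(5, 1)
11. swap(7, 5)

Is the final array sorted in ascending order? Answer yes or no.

After 1 (rotate_left(5, 7, k=1)): [7, 1, 0, 4, 3, 2, 6, 5]
After 2 (reverse(3, 5)): [7, 1, 0, 2, 3, 4, 6, 5]
After 3 (swap(1, 6)): [7, 6, 0, 2, 3, 4, 1, 5]
After 4 (reverse(3, 4)): [7, 6, 0, 3, 2, 4, 1, 5]
After 5 (reverse(5, 6)): [7, 6, 0, 3, 2, 1, 4, 5]
After 6 (swap(2, 4)): [7, 6, 2, 3, 0, 1, 4, 5]
After 7 (swap(4, 0)): [0, 6, 2, 3, 7, 1, 4, 5]
After 8 (swap(1, 6)): [0, 4, 2, 3, 7, 1, 6, 5]
After 9 (swap(4, 1)): [0, 7, 2, 3, 4, 1, 6, 5]
After 10 (swap(5, 1)): [0, 1, 2, 3, 4, 7, 6, 5]
After 11 (swap(7, 5)): [0, 1, 2, 3, 4, 5, 6, 7]

Answer: yes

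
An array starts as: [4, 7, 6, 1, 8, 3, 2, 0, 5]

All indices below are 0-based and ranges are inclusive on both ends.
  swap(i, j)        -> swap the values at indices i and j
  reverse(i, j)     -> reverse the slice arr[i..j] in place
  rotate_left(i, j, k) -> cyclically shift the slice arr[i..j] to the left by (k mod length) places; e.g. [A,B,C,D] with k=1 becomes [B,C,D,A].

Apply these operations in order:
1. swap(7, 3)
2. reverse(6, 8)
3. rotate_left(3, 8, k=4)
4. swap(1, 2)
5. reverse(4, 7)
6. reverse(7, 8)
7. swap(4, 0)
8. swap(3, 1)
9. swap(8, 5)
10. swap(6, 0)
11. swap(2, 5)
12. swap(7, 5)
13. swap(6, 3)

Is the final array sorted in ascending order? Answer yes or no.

Answer: yes

Derivation:
After 1 (swap(7, 3)): [4, 7, 6, 0, 8, 3, 2, 1, 5]
After 2 (reverse(6, 8)): [4, 7, 6, 0, 8, 3, 5, 1, 2]
After 3 (rotate_left(3, 8, k=4)): [4, 7, 6, 1, 2, 0, 8, 3, 5]
After 4 (swap(1, 2)): [4, 6, 7, 1, 2, 0, 8, 3, 5]
After 5 (reverse(4, 7)): [4, 6, 7, 1, 3, 8, 0, 2, 5]
After 6 (reverse(7, 8)): [4, 6, 7, 1, 3, 8, 0, 5, 2]
After 7 (swap(4, 0)): [3, 6, 7, 1, 4, 8, 0, 5, 2]
After 8 (swap(3, 1)): [3, 1, 7, 6, 4, 8, 0, 5, 2]
After 9 (swap(8, 5)): [3, 1, 7, 6, 4, 2, 0, 5, 8]
After 10 (swap(6, 0)): [0, 1, 7, 6, 4, 2, 3, 5, 8]
After 11 (swap(2, 5)): [0, 1, 2, 6, 4, 7, 3, 5, 8]
After 12 (swap(7, 5)): [0, 1, 2, 6, 4, 5, 3, 7, 8]
After 13 (swap(6, 3)): [0, 1, 2, 3, 4, 5, 6, 7, 8]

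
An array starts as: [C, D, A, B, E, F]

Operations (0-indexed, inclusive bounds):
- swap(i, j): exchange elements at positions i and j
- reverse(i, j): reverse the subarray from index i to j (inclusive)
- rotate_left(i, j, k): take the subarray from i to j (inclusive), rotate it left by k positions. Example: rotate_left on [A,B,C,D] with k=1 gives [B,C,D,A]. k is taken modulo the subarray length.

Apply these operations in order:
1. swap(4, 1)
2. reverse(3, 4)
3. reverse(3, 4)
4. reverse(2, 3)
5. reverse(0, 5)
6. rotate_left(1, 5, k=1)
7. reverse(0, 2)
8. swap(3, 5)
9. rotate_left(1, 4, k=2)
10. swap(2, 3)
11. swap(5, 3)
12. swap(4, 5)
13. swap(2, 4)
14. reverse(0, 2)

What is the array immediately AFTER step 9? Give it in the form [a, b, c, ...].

Answer: [B, D, C, A, F, E]

Derivation:
After 1 (swap(4, 1)): [C, E, A, B, D, F]
After 2 (reverse(3, 4)): [C, E, A, D, B, F]
After 3 (reverse(3, 4)): [C, E, A, B, D, F]
After 4 (reverse(2, 3)): [C, E, B, A, D, F]
After 5 (reverse(0, 5)): [F, D, A, B, E, C]
After 6 (rotate_left(1, 5, k=1)): [F, A, B, E, C, D]
After 7 (reverse(0, 2)): [B, A, F, E, C, D]
After 8 (swap(3, 5)): [B, A, F, D, C, E]
After 9 (rotate_left(1, 4, k=2)): [B, D, C, A, F, E]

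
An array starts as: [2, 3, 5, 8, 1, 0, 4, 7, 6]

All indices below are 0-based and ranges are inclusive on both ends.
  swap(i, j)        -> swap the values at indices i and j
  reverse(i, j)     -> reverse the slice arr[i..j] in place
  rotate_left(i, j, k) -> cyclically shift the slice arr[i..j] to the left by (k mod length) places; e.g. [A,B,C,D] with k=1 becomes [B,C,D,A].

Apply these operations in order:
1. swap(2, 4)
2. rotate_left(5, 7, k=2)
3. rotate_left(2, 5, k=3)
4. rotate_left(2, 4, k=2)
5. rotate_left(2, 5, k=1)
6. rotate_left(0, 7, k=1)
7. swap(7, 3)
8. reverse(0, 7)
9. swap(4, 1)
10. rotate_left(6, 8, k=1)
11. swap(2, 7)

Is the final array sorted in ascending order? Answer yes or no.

After 1 (swap(2, 4)): [2, 3, 1, 8, 5, 0, 4, 7, 6]
After 2 (rotate_left(5, 7, k=2)): [2, 3, 1, 8, 5, 7, 0, 4, 6]
After 3 (rotate_left(2, 5, k=3)): [2, 3, 7, 1, 8, 5, 0, 4, 6]
After 4 (rotate_left(2, 4, k=2)): [2, 3, 8, 7, 1, 5, 0, 4, 6]
After 5 (rotate_left(2, 5, k=1)): [2, 3, 7, 1, 5, 8, 0, 4, 6]
After 6 (rotate_left(0, 7, k=1)): [3, 7, 1, 5, 8, 0, 4, 2, 6]
After 7 (swap(7, 3)): [3, 7, 1, 2, 8, 0, 4, 5, 6]
After 8 (reverse(0, 7)): [5, 4, 0, 8, 2, 1, 7, 3, 6]
After 9 (swap(4, 1)): [5, 2, 0, 8, 4, 1, 7, 3, 6]
After 10 (rotate_left(6, 8, k=1)): [5, 2, 0, 8, 4, 1, 3, 6, 7]
After 11 (swap(2, 7)): [5, 2, 6, 8, 4, 1, 3, 0, 7]

Answer: no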